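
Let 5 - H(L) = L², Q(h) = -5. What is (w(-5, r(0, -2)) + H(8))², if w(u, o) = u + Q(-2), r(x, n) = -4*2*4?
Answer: 4761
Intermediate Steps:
r(x, n) = -32 (r(x, n) = -8*4 = -32)
H(L) = 5 - L²
w(u, o) = -5 + u (w(u, o) = u - 5 = -5 + u)
(w(-5, r(0, -2)) + H(8))² = ((-5 - 5) + (5 - 1*8²))² = (-10 + (5 - 1*64))² = (-10 + (5 - 64))² = (-10 - 59)² = (-69)² = 4761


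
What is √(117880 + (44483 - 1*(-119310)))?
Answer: 3*√31297 ≈ 530.73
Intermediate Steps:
√(117880 + (44483 - 1*(-119310))) = √(117880 + (44483 + 119310)) = √(117880 + 163793) = √281673 = 3*√31297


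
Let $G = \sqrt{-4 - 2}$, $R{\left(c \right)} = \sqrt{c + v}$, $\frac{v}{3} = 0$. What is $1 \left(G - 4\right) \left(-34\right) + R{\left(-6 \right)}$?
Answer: $136 - 33 i \sqrt{6} \approx 136.0 - 80.833 i$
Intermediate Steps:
$v = 0$ ($v = 3 \cdot 0 = 0$)
$R{\left(c \right)} = \sqrt{c}$ ($R{\left(c \right)} = \sqrt{c + 0} = \sqrt{c}$)
$G = i \sqrt{6}$ ($G = \sqrt{-6} = i \sqrt{6} \approx 2.4495 i$)
$1 \left(G - 4\right) \left(-34\right) + R{\left(-6 \right)} = 1 \left(i \sqrt{6} - 4\right) \left(-34\right) + \sqrt{-6} = 1 \left(-4 + i \sqrt{6}\right) \left(-34\right) + i \sqrt{6} = \left(-4 + i \sqrt{6}\right) \left(-34\right) + i \sqrt{6} = \left(136 - 34 i \sqrt{6}\right) + i \sqrt{6} = 136 - 33 i \sqrt{6}$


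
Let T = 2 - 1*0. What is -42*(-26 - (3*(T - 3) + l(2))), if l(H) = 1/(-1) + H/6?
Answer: 938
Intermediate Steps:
T = 2 (T = 2 + 0 = 2)
l(H) = -1 + H/6 (l(H) = 1*(-1) + H*(⅙) = -1 + H/6)
-42*(-26 - (3*(T - 3) + l(2))) = -42*(-26 - (3*(2 - 3) + (-1 + (⅙)*2))) = -42*(-26 - (3*(-1) + (-1 + ⅓))) = -42*(-26 - (-3 - ⅔)) = -42*(-26 - 1*(-11/3)) = -42*(-26 + 11/3) = -42*(-67/3) = 938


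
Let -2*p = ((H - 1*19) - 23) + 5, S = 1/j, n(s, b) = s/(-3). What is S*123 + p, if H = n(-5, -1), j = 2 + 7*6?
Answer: 2701/132 ≈ 20.462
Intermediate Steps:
n(s, b) = -s/3 (n(s, b) = s*(-1/3) = -s/3)
j = 44 (j = 2 + 42 = 44)
H = 5/3 (H = -1/3*(-5) = 5/3 ≈ 1.6667)
S = 1/44 ≈ 0.022727
p = 53/3 (p = -(((5/3 - 1*19) - 23) + 5)/2 = -(((5/3 - 19) - 23) + 5)/2 = -((-52/3 - 23) + 5)/2 = -(-121/3 + 5)/2 = -1/2*(-106/3) = 53/3 ≈ 17.667)
S*123 + p = (1/44)*123 + 53/3 = 123/44 + 53/3 = 2701/132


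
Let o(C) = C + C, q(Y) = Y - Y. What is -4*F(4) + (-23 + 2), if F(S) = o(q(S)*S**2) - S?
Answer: -5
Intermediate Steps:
q(Y) = 0
o(C) = 2*C
F(S) = -S (F(S) = 2*(0*S**2) - S = 2*0 - S = 0 - S = -S)
-4*F(4) + (-23 + 2) = -(-4)*4 + (-23 + 2) = -4*(-4) - 21 = 16 - 21 = -5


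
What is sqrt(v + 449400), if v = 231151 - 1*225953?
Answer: sqrt(454598) ≈ 674.24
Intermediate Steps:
v = 5198 (v = 231151 - 225953 = 5198)
sqrt(v + 449400) = sqrt(5198 + 449400) = sqrt(454598)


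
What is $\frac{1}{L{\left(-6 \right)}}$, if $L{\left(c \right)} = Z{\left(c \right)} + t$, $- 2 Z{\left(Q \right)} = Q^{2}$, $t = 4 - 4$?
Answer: $- \frac{1}{18} \approx -0.055556$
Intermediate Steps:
$t = 0$ ($t = 4 - 4 = 0$)
$Z{\left(Q \right)} = - \frac{Q^{2}}{2}$
$L{\left(c \right)} = - \frac{c^{2}}{2}$ ($L{\left(c \right)} = - \frac{c^{2}}{2} + 0 = - \frac{c^{2}}{2}$)
$\frac{1}{L{\left(-6 \right)}} = \frac{1}{\left(- \frac{1}{2}\right) \left(-6\right)^{2}} = \frac{1}{\left(- \frac{1}{2}\right) 36} = \frac{1}{-18} = - \frac{1}{18}$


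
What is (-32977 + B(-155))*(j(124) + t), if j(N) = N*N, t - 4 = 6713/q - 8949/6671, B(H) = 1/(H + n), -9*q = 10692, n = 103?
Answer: -208920459018906025/412107696 ≈ -5.0696e+8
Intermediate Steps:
q = -1188 (q = -⅑*10692 = -1188)
B(H) = 1/(103 + H) (B(H) = 1/(H + 103) = 1/(103 + H))
t = -23713243/7925148 (t = 4 + (6713/(-1188) - 8949/6671) = 4 + (6713*(-1/1188) - 8949*1/6671) = 4 + (-6713/1188 - 8949/6671) = 4 - 55413835/7925148 = -23713243/7925148 ≈ -2.9921)
j(N) = N²
(-32977 + B(-155))*(j(124) + t) = (-32977 + 1/(103 - 155))*(124² - 23713243/7925148) = (-32977 + 1/(-52))*(15376 - 23713243/7925148) = (-32977 - 1/52)*(121833362405/7925148) = -1714805/52*121833362405/7925148 = -208920459018906025/412107696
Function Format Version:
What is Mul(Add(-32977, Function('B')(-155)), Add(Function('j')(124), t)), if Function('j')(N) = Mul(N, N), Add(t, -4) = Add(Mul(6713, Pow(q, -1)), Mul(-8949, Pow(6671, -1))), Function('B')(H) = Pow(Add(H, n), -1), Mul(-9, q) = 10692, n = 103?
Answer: Rational(-208920459018906025, 412107696) ≈ -5.0696e+8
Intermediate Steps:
q = -1188 (q = Mul(Rational(-1, 9), 10692) = -1188)
Function('B')(H) = Pow(Add(103, H), -1) (Function('B')(H) = Pow(Add(H, 103), -1) = Pow(Add(103, H), -1))
t = Rational(-23713243, 7925148) (t = Add(4, Add(Mul(6713, Pow(-1188, -1)), Mul(-8949, Pow(6671, -1)))) = Add(4, Add(Mul(6713, Rational(-1, 1188)), Mul(-8949, Rational(1, 6671)))) = Add(4, Add(Rational(-6713, 1188), Rational(-8949, 6671))) = Add(4, Rational(-55413835, 7925148)) = Rational(-23713243, 7925148) ≈ -2.9921)
Function('j')(N) = Pow(N, 2)
Mul(Add(-32977, Function('B')(-155)), Add(Function('j')(124), t)) = Mul(Add(-32977, Pow(Add(103, -155), -1)), Add(Pow(124, 2), Rational(-23713243, 7925148))) = Mul(Add(-32977, Pow(-52, -1)), Add(15376, Rational(-23713243, 7925148))) = Mul(Add(-32977, Rational(-1, 52)), Rational(121833362405, 7925148)) = Mul(Rational(-1714805, 52), Rational(121833362405, 7925148)) = Rational(-208920459018906025, 412107696)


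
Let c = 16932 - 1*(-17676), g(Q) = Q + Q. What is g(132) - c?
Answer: -34344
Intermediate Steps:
g(Q) = 2*Q
c = 34608 (c = 16932 + 17676 = 34608)
g(132) - c = 2*132 - 1*34608 = 264 - 34608 = -34344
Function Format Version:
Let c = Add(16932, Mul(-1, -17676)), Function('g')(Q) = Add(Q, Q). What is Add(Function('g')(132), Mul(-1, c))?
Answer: -34344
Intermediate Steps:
Function('g')(Q) = Mul(2, Q)
c = 34608 (c = Add(16932, 17676) = 34608)
Add(Function('g')(132), Mul(-1, c)) = Add(Mul(2, 132), Mul(-1, 34608)) = Add(264, -34608) = -34344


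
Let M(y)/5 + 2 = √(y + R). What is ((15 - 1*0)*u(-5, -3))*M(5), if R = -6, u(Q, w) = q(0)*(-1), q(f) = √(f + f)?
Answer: 0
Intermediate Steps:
q(f) = √2*√f (q(f) = √(2*f) = √2*√f)
u(Q, w) = 0 (u(Q, w) = (√2*√0)*(-1) = (√2*0)*(-1) = 0*(-1) = 0)
M(y) = -10 + 5*√(-6 + y) (M(y) = -10 + 5*√(y - 6) = -10 + 5*√(-6 + y))
((15 - 1*0)*u(-5, -3))*M(5) = ((15 - 1*0)*0)*(-10 + 5*√(-6 + 5)) = ((15 + 0)*0)*(-10 + 5*√(-1)) = (15*0)*(-10 + 5*I) = 0*(-10 + 5*I) = 0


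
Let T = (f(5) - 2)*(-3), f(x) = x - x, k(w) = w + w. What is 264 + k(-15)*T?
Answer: 84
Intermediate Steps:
k(w) = 2*w
f(x) = 0
T = 6 (T = (0 - 2)*(-3) = -2*(-3) = 6)
264 + k(-15)*T = 264 + (2*(-15))*6 = 264 - 30*6 = 264 - 180 = 84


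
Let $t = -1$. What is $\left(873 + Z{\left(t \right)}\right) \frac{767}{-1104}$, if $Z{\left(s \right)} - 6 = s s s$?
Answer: $- \frac{336713}{552} \approx -609.99$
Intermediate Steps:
$Z{\left(s \right)} = 6 + s^{3}$ ($Z{\left(s \right)} = 6 + s s s = 6 + s^{2} s = 6 + s^{3}$)
$\left(873 + Z{\left(t \right)}\right) \frac{767}{-1104} = \left(873 + \left(6 + \left(-1\right)^{3}\right)\right) \frac{767}{-1104} = \left(873 + \left(6 - 1\right)\right) 767 \left(- \frac{1}{1104}\right) = \left(873 + 5\right) \left(- \frac{767}{1104}\right) = 878 \left(- \frac{767}{1104}\right) = - \frac{336713}{552}$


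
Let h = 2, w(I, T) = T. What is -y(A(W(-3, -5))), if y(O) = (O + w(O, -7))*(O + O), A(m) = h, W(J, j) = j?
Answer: 20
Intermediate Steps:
A(m) = 2
y(O) = 2*O*(-7 + O) (y(O) = (O - 7)*(O + O) = (-7 + O)*(2*O) = 2*O*(-7 + O))
-y(A(W(-3, -5))) = -2*2*(-7 + 2) = -2*2*(-5) = -1*(-20) = 20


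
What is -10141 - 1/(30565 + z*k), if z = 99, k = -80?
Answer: -229642946/22645 ≈ -10141.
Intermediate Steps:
-10141 - 1/(30565 + z*k) = -10141 - 1/(30565 + 99*(-80)) = -10141 - 1/(30565 - 7920) = -10141 - 1/22645 = -229642946/22645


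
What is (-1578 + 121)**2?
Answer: 2122849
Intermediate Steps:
(-1578 + 121)**2 = (-1457)**2 = 2122849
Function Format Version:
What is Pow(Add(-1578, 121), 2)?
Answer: 2122849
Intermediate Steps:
Pow(Add(-1578, 121), 2) = Pow(-1457, 2) = 2122849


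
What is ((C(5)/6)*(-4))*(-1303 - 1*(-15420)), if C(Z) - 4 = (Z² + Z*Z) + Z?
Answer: -1665806/3 ≈ -5.5527e+5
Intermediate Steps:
C(Z) = 4 + Z + 2*Z² (C(Z) = 4 + ((Z² + Z*Z) + Z) = 4 + ((Z² + Z²) + Z) = 4 + (2*Z² + Z) = 4 + (Z + 2*Z²) = 4 + Z + 2*Z²)
((C(5)/6)*(-4))*(-1303 - 1*(-15420)) = (((4 + 5 + 2*5²)/6)*(-4))*(-1303 - 1*(-15420)) = (((4 + 5 + 2*25)*(⅙))*(-4))*(-1303 + 15420) = (((4 + 5 + 50)*(⅙))*(-4))*14117 = ((59*(⅙))*(-4))*14117 = ((59/6)*(-4))*14117 = -118/3*14117 = -1665806/3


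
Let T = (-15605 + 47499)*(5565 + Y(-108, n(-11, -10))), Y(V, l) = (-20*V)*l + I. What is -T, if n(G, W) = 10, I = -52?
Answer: -864742022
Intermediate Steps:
Y(V, l) = -52 - 20*V*l (Y(V, l) = (-20*V)*l - 52 = -20*V*l - 52 = -52 - 20*V*l)
T = 864742022 (T = (-15605 + 47499)*(5565 + (-52 - 20*(-108)*10)) = 31894*(5565 + (-52 + 21600)) = 31894*(5565 + 21548) = 31894*27113 = 864742022)
-T = -1*864742022 = -864742022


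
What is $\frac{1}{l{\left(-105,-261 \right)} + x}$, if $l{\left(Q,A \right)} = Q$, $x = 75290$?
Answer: $\frac{1}{75185} \approx 1.3301 \cdot 10^{-5}$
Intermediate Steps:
$\frac{1}{l{\left(-105,-261 \right)} + x} = \frac{1}{-105 + 75290} = \frac{1}{75185}$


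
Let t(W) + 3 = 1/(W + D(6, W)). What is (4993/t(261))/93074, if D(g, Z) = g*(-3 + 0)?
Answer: -1213299/67757872 ≈ -0.017906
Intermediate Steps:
D(g, Z) = -3*g (D(g, Z) = g*(-3) = -3*g)
t(W) = -3 + 1/(-18 + W) (t(W) = -3 + 1/(W - 3*6) = -3 + 1/(W - 18) = -3 + 1/(-18 + W))
(4993/t(261))/93074 = (4993/(((55 - 3*261)/(-18 + 261))))/93074 = (4993/(((55 - 783)/243)))*(1/93074) = (4993/(((1/243)*(-728))))*(1/93074) = (4993/(-728/243))*(1/93074) = (4993*(-243/728))*(1/93074) = -1213299/728*1/93074 = -1213299/67757872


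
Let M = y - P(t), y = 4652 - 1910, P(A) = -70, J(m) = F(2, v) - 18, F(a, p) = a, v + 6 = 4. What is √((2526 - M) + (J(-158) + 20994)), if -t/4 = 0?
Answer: 2*√5173 ≈ 143.85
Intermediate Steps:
v = -2 (v = -6 + 4 = -2)
t = 0 (t = -4*0 = 0)
J(m) = -16 (J(m) = 2 - 18 = -16)
y = 2742
M = 2812 (M = 2742 - 1*(-70) = 2742 + 70 = 2812)
√((2526 - M) + (J(-158) + 20994)) = √((2526 - 1*2812) + (-16 + 20994)) = √((2526 - 2812) + 20978) = √(-286 + 20978) = √20692 = 2*√5173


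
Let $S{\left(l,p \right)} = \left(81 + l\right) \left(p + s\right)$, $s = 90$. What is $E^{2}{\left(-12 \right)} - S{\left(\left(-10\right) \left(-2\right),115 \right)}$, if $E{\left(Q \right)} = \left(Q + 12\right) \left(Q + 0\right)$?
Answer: $-20705$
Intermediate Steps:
$E{\left(Q \right)} = Q \left(12 + Q\right)$ ($E{\left(Q \right)} = \left(12 + Q\right) Q = Q \left(12 + Q\right)$)
$S{\left(l,p \right)} = \left(81 + l\right) \left(90 + p\right)$ ($S{\left(l,p \right)} = \left(81 + l\right) \left(p + 90\right) = \left(81 + l\right) \left(90 + p\right)$)
$E^{2}{\left(-12 \right)} - S{\left(\left(-10\right) \left(-2\right),115 \right)} = \left(- 12 \left(12 - 12\right)\right)^{2} - \left(7290 + 81 \cdot 115 + 90 \left(\left(-10\right) \left(-2\right)\right) + \left(-10\right) \left(-2\right) 115\right) = \left(\left(-12\right) 0\right)^{2} - \left(7290 + 9315 + 90 \cdot 20 + 20 \cdot 115\right) = 0^{2} - \left(7290 + 9315 + 1800 + 2300\right) = 0 - 20705 = -20705$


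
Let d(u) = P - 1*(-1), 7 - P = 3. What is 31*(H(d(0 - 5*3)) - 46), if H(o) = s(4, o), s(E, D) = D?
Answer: -1271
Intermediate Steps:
P = 4 (P = 7 - 1*3 = 7 - 3 = 4)
d(u) = 5 (d(u) = 4 - 1*(-1) = 4 + 1 = 5)
H(o) = o
31*(H(d(0 - 5*3)) - 46) = 31*(5 - 46) = 31*(-41) = -1271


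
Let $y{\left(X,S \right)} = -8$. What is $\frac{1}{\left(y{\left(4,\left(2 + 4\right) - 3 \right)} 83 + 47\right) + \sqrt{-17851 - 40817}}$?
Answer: $- \frac{617}{439357} - \frac{2 i \sqrt{14667}}{439357} \approx -0.0014043 - 0.00055129 i$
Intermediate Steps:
$\frac{1}{\left(y{\left(4,\left(2 + 4\right) - 3 \right)} 83 + 47\right) + \sqrt{-17851 - 40817}} = \frac{1}{\left(\left(-8\right) 83 + 47\right) + \sqrt{-17851 - 40817}} = \frac{1}{\left(-664 + 47\right) + \sqrt{-58668}} = \frac{1}{-617 + 2 i \sqrt{14667}}$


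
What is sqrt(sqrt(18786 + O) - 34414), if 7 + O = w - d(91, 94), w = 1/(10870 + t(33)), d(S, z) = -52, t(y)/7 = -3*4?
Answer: sqrt(-4003648911544 + 10786*sqrt(2190757047262))/10786 ≈ 185.14*I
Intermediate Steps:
t(y) = -84 (t(y) = 7*(-3*4) = 7*(-12) = -84)
w = 1/10786 (w = 1/(10870 - 84) = 1/10786 ≈ 9.2713e-5)
O = 485371/10786 (O = -7 + (1/10786 - 1*(-52)) = -7 + (1/10786 + 52) = -7 + 560873/10786 = 485371/10786 ≈ 45.000)
sqrt(sqrt(18786 + O) - 34414) = sqrt(sqrt(18786 + 485371/10786) - 34414) = sqrt(sqrt(203111167/10786) - 34414) = sqrt(sqrt(2190757047262)/10786 - 34414) = sqrt(-34414 + sqrt(2190757047262)/10786)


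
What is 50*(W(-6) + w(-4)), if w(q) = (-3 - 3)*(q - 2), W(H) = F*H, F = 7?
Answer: -300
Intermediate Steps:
W(H) = 7*H
w(q) = 12 - 6*q (w(q) = -6*(-2 + q) = 12 - 6*q)
50*(W(-6) + w(-4)) = 50*(7*(-6) + (12 - 6*(-4))) = 50*(-42 + (12 + 24)) = 50*(-42 + 36) = 50*(-6) = -300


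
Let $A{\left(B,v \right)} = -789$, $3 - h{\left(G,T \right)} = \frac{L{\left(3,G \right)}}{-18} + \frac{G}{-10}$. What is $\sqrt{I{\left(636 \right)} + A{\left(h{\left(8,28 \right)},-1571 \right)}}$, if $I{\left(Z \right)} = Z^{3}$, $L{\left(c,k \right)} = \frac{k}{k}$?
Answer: $\sqrt{257258667} \approx 16039.0$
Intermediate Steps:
$L{\left(c,k \right)} = 1$
$h{\left(G,T \right)} = \frac{55}{18} + \frac{G}{10}$ ($h{\left(G,T \right)} = 3 - \left(1 \frac{1}{-18} + \frac{G}{-10}\right) = 3 - \left(1 \left(- \frac{1}{18}\right) + G \left(- \frac{1}{10}\right)\right) = 3 - \left(- \frac{1}{18} - \frac{G}{10}\right) = 3 + \left(\frac{1}{18} + \frac{G}{10}\right) = \frac{55}{18} + \frac{G}{10}$)
$\sqrt{I{\left(636 \right)} + A{\left(h{\left(8,28 \right)},-1571 \right)}} = \sqrt{636^{3} - 789} = \sqrt{257259456 - 789} = \sqrt{257258667}$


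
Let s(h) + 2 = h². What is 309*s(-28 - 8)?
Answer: 399846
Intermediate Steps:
s(h) = -2 + h²
309*s(-28 - 8) = 309*(-2 + (-28 - 8)²) = 309*(-2 + (-36)²) = 309*(-2 + 1296) = 309*1294 = 399846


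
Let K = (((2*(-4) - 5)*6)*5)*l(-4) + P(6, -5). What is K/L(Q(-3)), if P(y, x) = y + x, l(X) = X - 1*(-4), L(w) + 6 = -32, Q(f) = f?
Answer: -1/38 ≈ -0.026316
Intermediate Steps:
L(w) = -38 (L(w) = -6 - 32 = -38)
l(X) = 4 + X (l(X) = X + 4 = 4 + X)
P(y, x) = x + y
K = 1 (K = (((2*(-4) - 5)*6)*5)*(4 - 4) + (-5 + 6) = (((-8 - 5)*6)*5)*0 + 1 = (-13*6*5)*0 + 1 = -78*5*0 + 1 = -390*0 + 1 = 0 + 1 = 1)
K/L(Q(-3)) = 1/(-38) = 1*(-1/38) = -1/38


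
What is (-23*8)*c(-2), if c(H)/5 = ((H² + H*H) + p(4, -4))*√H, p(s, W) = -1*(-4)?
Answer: -11040*I*√2 ≈ -15613.0*I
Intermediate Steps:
p(s, W) = 4
c(H) = 5*√H*(4 + 2*H²) (c(H) = 5*(((H² + H*H) + 4)*√H) = 5*(((H² + H²) + 4)*√H) = 5*((2*H² + 4)*√H) = 5*((4 + 2*H²)*√H) = 5*(√H*(4 + 2*H²)) = 5*√H*(4 + 2*H²))
(-23*8)*c(-2) = (-23*8)*(10*√(-2)*(2 + (-2)²)) = -1840*I*√2*(2 + 4) = -1840*I*√2*6 = -11040*I*√2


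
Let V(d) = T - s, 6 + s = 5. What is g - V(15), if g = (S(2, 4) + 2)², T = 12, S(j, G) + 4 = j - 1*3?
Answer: -4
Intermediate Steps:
s = -1 (s = -6 + 5 = -1)
S(j, G) = -7 + j (S(j, G) = -4 + (j - 1*3) = -4 + (j - 3) = -4 + (-3 + j) = -7 + j)
V(d) = 13 (V(d) = 12 - 1*(-1) = 12 + 1 = 13)
g = 9 (g = ((-7 + 2) + 2)² = (-5 + 2)² = (-3)² = 9)
g - V(15) = 9 - 1*13 = 9 - 13 = -4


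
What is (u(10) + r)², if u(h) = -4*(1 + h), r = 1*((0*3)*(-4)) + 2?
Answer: 1764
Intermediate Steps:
r = 2 (r = 1*(0*(-4)) + 2 = 1*0 + 2 = 0 + 2 = 2)
u(h) = -4 - 4*h
(u(10) + r)² = ((-4 - 4*10) + 2)² = ((-4 - 40) + 2)² = (-44 + 2)² = (-42)² = 1764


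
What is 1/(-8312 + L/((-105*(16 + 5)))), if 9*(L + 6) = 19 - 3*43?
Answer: -19845/164951476 ≈ -0.00012031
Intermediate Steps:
L = -164/9 (L = -6 + (19 - 3*43)/9 = -6 + (19 - 129)/9 = -6 + (⅑)*(-110) = -6 - 110/9 = -164/9 ≈ -18.222)
1/(-8312 + L/((-105*(16 + 5)))) = 1/(-8312 - 164*(-1/(105*(16 + 5)))/9) = 1/(-8312 - 164/(9*((-105*21)))) = 1/(-8312 - 164/(9*((-7*315)))) = 1/(-8312 - 164/9/(-2205)) = 1/(-8312 - 164/9*(-1/2205)) = 1/(-8312 + 164/19845) = 1/(-164951476/19845) = -19845/164951476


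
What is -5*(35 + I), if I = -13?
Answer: -110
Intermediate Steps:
-5*(35 + I) = -5*(35 - 13) = -5*22 = -110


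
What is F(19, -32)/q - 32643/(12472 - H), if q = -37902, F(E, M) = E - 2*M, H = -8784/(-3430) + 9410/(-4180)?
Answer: -295892904201179/112955295287766 ≈ -2.6196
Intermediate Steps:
H = 222041/716870 (H = -8784*(-1/3430) + 9410*(-1/4180) = 4392/1715 - 941/418 = 222041/716870 ≈ 0.30974)
F(19, -32)/q - 32643/(12472 - H) = (19 - 2*(-32))/(-37902) - 32643/(12472 - 1*222041/716870) = (19 + 64)*(-1/37902) - 32643/(12472 - 222041/716870) = 83*(-1/37902) - 32643/8940580599/716870 = -83/37902 - 32643*716870/8940580599 = -83/37902 - 7800262470/2980193533 = -295892904201179/112955295287766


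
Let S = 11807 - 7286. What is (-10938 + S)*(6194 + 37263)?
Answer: -278863569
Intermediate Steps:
S = 4521
(-10938 + S)*(6194 + 37263) = (-10938 + 4521)*(6194 + 37263) = -6417*43457 = -278863569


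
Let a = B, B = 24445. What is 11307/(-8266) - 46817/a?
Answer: -663388937/202062370 ≈ -3.2831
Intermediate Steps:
a = 24445
11307/(-8266) - 46817/a = 11307/(-8266) - 46817/24445 = 11307*(-1/8266) - 46817*1/24445 = -11307/8266 - 46817/24445 = -663388937/202062370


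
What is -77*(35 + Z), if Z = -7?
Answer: -2156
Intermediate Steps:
-77*(35 + Z) = -77*(35 - 7) = -77*28 = -2156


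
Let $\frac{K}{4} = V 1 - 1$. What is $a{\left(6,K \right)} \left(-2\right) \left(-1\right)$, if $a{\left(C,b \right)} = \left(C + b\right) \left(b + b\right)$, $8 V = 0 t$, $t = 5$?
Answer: $-32$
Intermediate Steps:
$V = 0$ ($V = \frac{0 \cdot 5}{8} = \frac{1}{8} \cdot 0 = 0$)
$K = -4$ ($K = 4 \left(0 \cdot 1 - 1\right) = 4 \left(0 - 1\right) = 4 \left(-1\right) = -4$)
$a{\left(C,b \right)} = 2 b \left(C + b\right)$ ($a{\left(C,b \right)} = \left(C + b\right) 2 b = 2 b \left(C + b\right)$)
$a{\left(6,K \right)} \left(-2\right) \left(-1\right) = 2 \left(-4\right) \left(6 - 4\right) \left(-2\right) \left(-1\right) = 2 \left(-4\right) 2 \left(-2\right) \left(-1\right) = \left(-16\right) \left(-2\right) \left(-1\right) = 32 \left(-1\right) = -32$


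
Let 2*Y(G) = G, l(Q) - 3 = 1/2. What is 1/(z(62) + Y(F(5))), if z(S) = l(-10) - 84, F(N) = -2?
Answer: -2/163 ≈ -0.012270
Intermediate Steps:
l(Q) = 7/2 (l(Q) = 3 + 1/2 = 7/2)
z(S) = -161/2 (z(S) = 7/2 - 84 = -161/2)
Y(G) = G/2
1/(z(62) + Y(F(5))) = 1/(-161/2 + (1/2)*(-2)) = 1/(-161/2 - 1) = 1/(-163/2) = -2/163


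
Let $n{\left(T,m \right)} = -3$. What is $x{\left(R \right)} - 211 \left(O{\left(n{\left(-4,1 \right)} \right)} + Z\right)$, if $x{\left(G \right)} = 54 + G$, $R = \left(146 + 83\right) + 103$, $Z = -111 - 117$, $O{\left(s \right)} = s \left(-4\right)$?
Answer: $45962$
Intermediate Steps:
$O{\left(s \right)} = - 4 s$
$Z = -228$ ($Z = -111 - 117 = -228$)
$R = 332$ ($R = 229 + 103 = 332$)
$x{\left(R \right)} - 211 \left(O{\left(n{\left(-4,1 \right)} \right)} + Z\right) = \left(54 + 332\right) - 211 \left(\left(-4\right) \left(-3\right) - 228\right) = 386 - 211 \left(12 - 228\right) = 386 - -45576 = 386 + 45576 = 45962$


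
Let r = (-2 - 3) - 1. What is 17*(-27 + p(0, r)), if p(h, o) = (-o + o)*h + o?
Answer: -561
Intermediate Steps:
r = -6 (r = -5 - 1 = -6)
p(h, o) = o (p(h, o) = 0*h + o = 0 + o = o)
17*(-27 + p(0, r)) = 17*(-27 - 6) = 17*(-33) = -561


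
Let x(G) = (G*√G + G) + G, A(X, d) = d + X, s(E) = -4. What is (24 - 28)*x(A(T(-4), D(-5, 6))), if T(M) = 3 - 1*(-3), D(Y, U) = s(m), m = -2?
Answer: -16 - 8*√2 ≈ -27.314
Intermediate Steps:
D(Y, U) = -4
T(M) = 6 (T(M) = 3 + 3 = 6)
A(X, d) = X + d
x(G) = G^(3/2) + 2*G (x(G) = (G^(3/2) + G) + G = (G + G^(3/2)) + G = G^(3/2) + 2*G)
(24 - 28)*x(A(T(-4), D(-5, 6))) = (24 - 28)*((6 - 4)^(3/2) + 2*(6 - 4)) = -4*(2^(3/2) + 2*2) = -4*(2*√2 + 4) = -4*(4 + 2*√2) = -16 - 8*√2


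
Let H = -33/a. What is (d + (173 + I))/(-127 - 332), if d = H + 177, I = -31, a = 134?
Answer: -42713/61506 ≈ -0.69445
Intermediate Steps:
H = -33/134 ≈ -0.24627
d = 23685/134 (d = -33/134 + 177 = 23685/134 ≈ 176.75)
(d + (173 + I))/(-127 - 332) = (23685/134 + (173 - 31))/(-127 - 332) = (23685/134 + 142)/(-459) = (42713/134)*(-1/459) = -42713/61506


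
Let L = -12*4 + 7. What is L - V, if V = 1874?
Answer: -1915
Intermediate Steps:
L = -41 (L = -48 + 7 = -41)
L - V = -41 - 1*1874 = -41 - 1874 = -1915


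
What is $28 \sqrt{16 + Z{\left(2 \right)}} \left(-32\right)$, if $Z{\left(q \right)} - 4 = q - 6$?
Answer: $-3584$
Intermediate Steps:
$Z{\left(q \right)} = -2 + q$ ($Z{\left(q \right)} = 4 + \left(q - 6\right) = 4 + \left(-6 + q\right) = -2 + q$)
$28 \sqrt{16 + Z{\left(2 \right)}} \left(-32\right) = 28 \sqrt{16 + \left(-2 + 2\right)} \left(-32\right) = 28 \sqrt{16 + 0} \left(-32\right) = 28 \sqrt{16} \left(-32\right) = 28 \cdot 4 \left(-32\right) = 112 \left(-32\right) = -3584$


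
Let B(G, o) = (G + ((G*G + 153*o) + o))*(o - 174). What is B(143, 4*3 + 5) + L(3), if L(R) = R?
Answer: -3643967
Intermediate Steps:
B(G, o) = (-174 + o)*(G + G² + 154*o) (B(G, o) = (G + ((G² + 153*o) + o))*(-174 + o) = (G + (G² + 154*o))*(-174 + o) = (G + G² + 154*o)*(-174 + o) = (-174 + o)*(G + G² + 154*o))
B(143, 4*3 + 5) + L(3) = (-26796*(4*3 + 5) - 174*143 - 174*143² + 154*(4*3 + 5)² + 143*(4*3 + 5) + (4*3 + 5)*143²) + 3 = (-26796*(12 + 5) - 24882 - 174*20449 + 154*(12 + 5)² + 143*(12 + 5) + (12 + 5)*20449) + 3 = (-26796*17 - 24882 - 3558126 + 154*17² + 143*17 + 17*20449) + 3 = (-455532 - 24882 - 3558126 + 154*289 + 2431 + 347633) + 3 = (-455532 - 24882 - 3558126 + 44506 + 2431 + 347633) + 3 = -3643970 + 3 = -3643967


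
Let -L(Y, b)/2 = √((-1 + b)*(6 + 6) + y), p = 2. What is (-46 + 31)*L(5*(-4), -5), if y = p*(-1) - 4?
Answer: 30*I*√78 ≈ 264.95*I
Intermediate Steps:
y = -6 (y = 2*(-1) - 4 = -2 - 4 = -6)
L(Y, b) = -2*√(-18 + 12*b) (L(Y, b) = -2*√((-1 + b)*(6 + 6) - 6) = -2*√((-1 + b)*12 - 6) = -2*√((-12 + 12*b) - 6) = -2*√(-18 + 12*b))
(-46 + 31)*L(5*(-4), -5) = (-46 + 31)*(-2*√(-18 + 12*(-5))) = -(-30)*√(-18 - 60) = -(-30)*√(-78) = -(-30)*I*√78 = 30*I*√78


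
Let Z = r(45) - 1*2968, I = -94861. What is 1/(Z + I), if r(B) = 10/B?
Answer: -9/880459 ≈ -1.0222e-5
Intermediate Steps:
Z = -26710/9 (Z = 10/45 - 1*2968 = 10*(1/45) - 2968 = 2/9 - 2968 = -26710/9 ≈ -2967.8)
1/(Z + I) = 1/(-26710/9 - 94861) = 1/(-880459/9) = -9/880459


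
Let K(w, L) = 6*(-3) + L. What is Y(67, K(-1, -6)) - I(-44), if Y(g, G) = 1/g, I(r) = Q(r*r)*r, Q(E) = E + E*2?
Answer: 17121985/67 ≈ 2.5555e+5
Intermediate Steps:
Q(E) = 3*E (Q(E) = E + 2*E = 3*E)
K(w, L) = -18 + L
I(r) = 3*r³ (I(r) = (3*(r*r))*r = (3*r²)*r = 3*r³)
Y(67, K(-1, -6)) - I(-44) = 1/67 - 3*(-44)³ = 1/67 - 3*(-85184) = 1/67 - 1*(-255552) = 1/67 + 255552 = 17121985/67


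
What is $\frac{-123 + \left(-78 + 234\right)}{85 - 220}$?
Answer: $- \frac{11}{45} \approx -0.24444$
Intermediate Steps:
$\frac{-123 + \left(-78 + 234\right)}{85 - 220} = \frac{-123 + 156}{-135} = 33 \left(- \frac{1}{135}\right) = - \frac{11}{45}$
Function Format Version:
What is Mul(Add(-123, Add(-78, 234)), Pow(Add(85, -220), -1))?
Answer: Rational(-11, 45) ≈ -0.24444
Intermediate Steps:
Mul(Add(-123, Add(-78, 234)), Pow(Add(85, -220), -1)) = Mul(Add(-123, 156), Pow(-135, -1)) = Mul(33, Rational(-1, 135)) = Rational(-11, 45)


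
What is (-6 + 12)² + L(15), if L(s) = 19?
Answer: 55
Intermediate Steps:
(-6 + 12)² + L(15) = (-6 + 12)² + 19 = 6² + 19 = 36 + 19 = 55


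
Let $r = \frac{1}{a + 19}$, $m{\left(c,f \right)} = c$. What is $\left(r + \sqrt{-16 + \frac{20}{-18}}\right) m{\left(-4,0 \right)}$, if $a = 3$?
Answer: $- \frac{2}{11} - \frac{4 i \sqrt{154}}{3} \approx -0.18182 - 16.546 i$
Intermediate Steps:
$r = \frac{1}{22}$ ($r = \frac{1}{3 + 19} = \frac{1}{22} \approx 0.045455$)
$\left(r + \sqrt{-16 + \frac{20}{-18}}\right) m{\left(-4,0 \right)} = \left(\frac{1}{22} + \sqrt{-16 + \frac{20}{-18}}\right) \left(-4\right) = \left(\frac{1}{22} + \sqrt{-16 + 20 \left(- \frac{1}{18}\right)}\right) \left(-4\right) = \left(\frac{1}{22} + \sqrt{-16 - \frac{10}{9}}\right) \left(-4\right) = \left(\frac{1}{22} + \sqrt{- \frac{154}{9}}\right) \left(-4\right) = \left(\frac{1}{22} + \frac{i \sqrt{154}}{3}\right) \left(-4\right) = - \frac{2}{11} - \frac{4 i \sqrt{154}}{3}$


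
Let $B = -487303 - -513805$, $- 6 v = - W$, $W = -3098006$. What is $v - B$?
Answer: $- \frac{1628509}{3} \approx -5.4284 \cdot 10^{5}$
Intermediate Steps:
$v = - \frac{1549003}{3}$ ($v = - \frac{\left(-1\right) \left(-3098006\right)}{6} = \left(- \frac{1}{6}\right) 3098006 = - \frac{1549003}{3} \approx -5.1633 \cdot 10^{5}$)
$B = 26502$ ($B = -487303 + 513805 = 26502$)
$v - B = - \frac{1549003}{3} - 26502 = - \frac{1628509}{3}$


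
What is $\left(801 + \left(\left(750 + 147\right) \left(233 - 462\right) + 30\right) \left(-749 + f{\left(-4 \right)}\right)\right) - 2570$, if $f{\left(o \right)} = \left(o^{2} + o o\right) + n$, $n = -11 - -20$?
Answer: $145409395$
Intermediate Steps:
$n = 9$ ($n = -11 + 20 = 9$)
$f{\left(o \right)} = 9 + 2 o^{2}$ ($f{\left(o \right)} = \left(o^{2} + o o\right) + 9 = \left(o^{2} + o^{2}\right) + 9 = 2 o^{2} + 9 = 9 + 2 o^{2}$)
$\left(801 + \left(\left(750 + 147\right) \left(233 - 462\right) + 30\right) \left(-749 + f{\left(-4 \right)}\right)\right) - 2570 = \left(801 + \left(\left(750 + 147\right) \left(233 - 462\right) + 30\right) \left(-749 + \left(9 + 2 \left(-4\right)^{2}\right)\right)\right) - 2570 = \left(801 + \left(897 \left(-229\right) + 30\right) \left(-749 + \left(9 + 2 \cdot 16\right)\right)\right) - 2570 = \left(801 + \left(-205413 + 30\right) \left(-749 + \left(9 + 32\right)\right)\right) - 2570 = \left(801 - 205383 \left(-749 + 41\right)\right) - 2570 = \left(801 - -145411164\right) - 2570 = \left(801 + 145411164\right) - 2570 = 145411965 - 2570 = 145409395$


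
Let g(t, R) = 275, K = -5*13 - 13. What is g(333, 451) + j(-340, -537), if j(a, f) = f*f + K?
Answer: 288566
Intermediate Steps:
K = -78 (K = -65 - 13 = -78)
j(a, f) = -78 + f² (j(a, f) = f*f - 78 = f² - 78 = -78 + f²)
g(333, 451) + j(-340, -537) = 275 + (-78 + (-537)²) = 275 + (-78 + 288369) = 275 + 288291 = 288566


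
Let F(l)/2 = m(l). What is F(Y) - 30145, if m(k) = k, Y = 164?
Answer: -29817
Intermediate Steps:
F(l) = 2*l
F(Y) - 30145 = 2*164 - 30145 = 328 - 30145 = -29817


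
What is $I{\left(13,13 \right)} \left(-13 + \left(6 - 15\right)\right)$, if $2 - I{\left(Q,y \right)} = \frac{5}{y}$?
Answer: $- \frac{462}{13} \approx -35.538$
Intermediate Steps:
$I{\left(Q,y \right)} = 2 - \frac{5}{y}$
$I{\left(13,13 \right)} \left(-13 + \left(6 - 15\right)\right) = \left(2 - \frac{5}{13}\right) \left(-13 + \left(6 - 15\right)\right) = \left(2 - \frac{5}{13}\right) \left(-13 - 9\right) = \frac{21}{13} \left(-22\right) = - \frac{462}{13}$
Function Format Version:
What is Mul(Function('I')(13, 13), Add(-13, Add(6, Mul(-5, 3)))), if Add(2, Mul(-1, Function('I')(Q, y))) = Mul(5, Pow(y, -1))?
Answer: Rational(-462, 13) ≈ -35.538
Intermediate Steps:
Function('I')(Q, y) = Add(2, Mul(-5, Pow(y, -1))) (Function('I')(Q, y) = Add(2, Mul(-1, Mul(5, Pow(y, -1)))) = Add(2, Mul(-5, Pow(y, -1))))
Mul(Function('I')(13, 13), Add(-13, Add(6, Mul(-5, 3)))) = Mul(Add(2, Mul(-5, Pow(13, -1))), Add(-13, Add(6, Mul(-5, 3)))) = Mul(Add(2, Mul(-5, Rational(1, 13))), Add(-13, Add(6, -15))) = Mul(Add(2, Rational(-5, 13)), Add(-13, -9)) = Mul(Rational(21, 13), -22) = Rational(-462, 13)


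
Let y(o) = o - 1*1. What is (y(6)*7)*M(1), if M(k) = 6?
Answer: 210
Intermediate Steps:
y(o) = -1 + o (y(o) = o - 1 = -1 + o)
(y(6)*7)*M(1) = ((-1 + 6)*7)*6 = (5*7)*6 = 35*6 = 210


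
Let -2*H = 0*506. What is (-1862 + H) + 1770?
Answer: -92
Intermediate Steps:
H = 0 (H = -0*506 = -1/2*0 = 0)
(-1862 + H) + 1770 = (-1862 + 0) + 1770 = -1862 + 1770 = -92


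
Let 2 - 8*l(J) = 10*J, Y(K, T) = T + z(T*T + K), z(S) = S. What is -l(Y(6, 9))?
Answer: 479/4 ≈ 119.75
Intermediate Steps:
Y(K, T) = K + T + T² (Y(K, T) = T + (T*T + K) = T + (T² + K) = T + (K + T²) = K + T + T²)
l(J) = ¼ - 5*J/4
-l(Y(6, 9)) = -(¼ - 5*(6 + 9 + 9²)/4) = -(¼ - 5*(6 + 9 + 81)/4) = -(¼ - 5/4*96) = -(¼ - 120) = -1*(-479/4) = 479/4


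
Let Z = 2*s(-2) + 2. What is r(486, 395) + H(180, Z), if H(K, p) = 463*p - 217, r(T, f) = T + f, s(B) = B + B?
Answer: -2114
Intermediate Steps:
s(B) = 2*B
Z = -6 (Z = 2*(2*(-2)) + 2 = 2*(-4) + 2 = -8 + 2 = -6)
H(K, p) = -217 + 463*p
r(486, 395) + H(180, Z) = (486 + 395) + (-217 + 463*(-6)) = 881 + (-217 - 2778) = 881 - 2995 = -2114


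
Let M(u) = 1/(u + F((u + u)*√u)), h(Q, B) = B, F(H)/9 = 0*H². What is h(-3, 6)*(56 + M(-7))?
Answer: 2346/7 ≈ 335.14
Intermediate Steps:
F(H) = 0 (F(H) = 9*(0*H²) = 9*0 = 0)
M(u) = 1/u (M(u) = 1/(u + 0) = 1/u)
h(-3, 6)*(56 + M(-7)) = 6*(56 + 1/(-7)) = 6*(56 - ⅐) = 6*(391/7) = 2346/7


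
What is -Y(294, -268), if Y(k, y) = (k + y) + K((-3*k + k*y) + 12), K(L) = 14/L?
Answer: -1035599/39831 ≈ -26.000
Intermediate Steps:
Y(k, y) = k + y + 14/(12 - 3*k + k*y) (Y(k, y) = (k + y) + 14/((-3*k + k*y) + 12) = (k + y) + 14/(12 - 3*k + k*y) = k + y + 14/(12 - 3*k + k*y))
-Y(294, -268) = -(294 - 268 + 14/(12 - 3*294 + 294*(-268))) = -(294 - 268 + 14/(12 - 882 - 78792)) = -(294 - 268 + 14/(-79662)) = -(294 - 268 + 14*(-1/79662)) = -(294 - 268 - 7/39831) = -1*1035599/39831 = -1035599/39831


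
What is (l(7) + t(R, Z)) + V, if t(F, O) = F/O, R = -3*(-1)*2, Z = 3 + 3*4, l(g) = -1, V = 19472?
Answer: 97357/5 ≈ 19471.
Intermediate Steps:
Z = 15 (Z = 3 + 12 = 15)
R = 6 (R = 3*2 = 6)
(l(7) + t(R, Z)) + V = (-1 + 6/15) + 19472 = (-1 + 6*(1/15)) + 19472 = (-1 + 2/5) + 19472 = -3/5 + 19472 = 97357/5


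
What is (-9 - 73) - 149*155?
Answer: -23177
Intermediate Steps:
(-9 - 73) - 149*155 = -82 - 23095 = -23177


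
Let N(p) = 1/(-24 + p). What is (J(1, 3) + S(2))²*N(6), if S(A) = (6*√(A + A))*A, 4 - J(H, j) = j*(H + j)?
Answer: -128/9 ≈ -14.222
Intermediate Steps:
J(H, j) = 4 - j*(H + j)
S(A) = 6*√2*A^(3/2) (S(A) = (6*√(2*A))*A = (6*(√2*√A))*A = (6*√2*√A)*A = 6*√2*A^(3/2))
(J(1, 3) + S(2))²*N(6) = ((4 - 1*3² - 1*1*3) + 6*√2*2^(3/2))²/(-24 + 6) = ((4 - 1*9 - 3) + 6*√2*(2*√2))²/(-18) = ((4 - 9 - 3) + 24)²*(-1/18) = (-8 + 24)²*(-1/18) = 16²*(-1/18) = 256*(-1/18) = -128/9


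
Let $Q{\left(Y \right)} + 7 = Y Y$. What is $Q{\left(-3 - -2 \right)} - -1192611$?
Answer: $1192605$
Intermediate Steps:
$Q{\left(Y \right)} = -7 + Y^{2}$ ($Q{\left(Y \right)} = -7 + Y Y = -7 + Y^{2}$)
$Q{\left(-3 - -2 \right)} - -1192611 = \left(-7 + \left(-3 - -2\right)^{2}\right) - -1192611 = \left(-7 + \left(-3 + 2\right)^{2}\right) + 1192611 = \left(-7 + \left(-1\right)^{2}\right) + 1192611 = \left(-7 + 1\right) + 1192611 = -6 + 1192611 = 1192605$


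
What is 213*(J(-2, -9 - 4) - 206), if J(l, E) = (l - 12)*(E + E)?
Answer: 33654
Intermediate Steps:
J(l, E) = 2*E*(-12 + l) (J(l, E) = (-12 + l)*(2*E) = 2*E*(-12 + l))
213*(J(-2, -9 - 4) - 206) = 213*(2*(-9 - 4)*(-12 - 2) - 206) = 213*(2*(-13)*(-14) - 206) = 213*(364 - 206) = 213*158 = 33654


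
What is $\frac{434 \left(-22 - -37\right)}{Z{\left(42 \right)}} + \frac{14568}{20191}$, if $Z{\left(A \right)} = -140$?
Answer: $- \frac{1848627}{40382} \approx -45.779$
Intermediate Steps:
$\frac{434 \left(-22 - -37\right)}{Z{\left(42 \right)}} + \frac{14568}{20191} = \frac{434 \left(-22 - -37\right)}{-140} + \frac{14568}{20191} = 434 \left(-22 + 37\right) \left(- \frac{1}{140}\right) + 14568 \cdot \frac{1}{20191} = 434 \cdot 15 \left(- \frac{1}{140}\right) + \frac{14568}{20191} = 6510 \left(- \frac{1}{140}\right) + \frac{14568}{20191} = - \frac{93}{2} + \frac{14568}{20191} = - \frac{1848627}{40382}$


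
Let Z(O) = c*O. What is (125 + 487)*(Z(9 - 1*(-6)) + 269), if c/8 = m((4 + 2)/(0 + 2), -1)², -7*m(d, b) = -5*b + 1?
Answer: 10710612/49 ≈ 2.1858e+5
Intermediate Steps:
m(d, b) = -⅐ + 5*b/7 (m(d, b) = -(-5*b + 1)/7 = -(1 - 5*b)/7 = -⅐ + 5*b/7)
c = 288/49 (c = 8*(-⅐ + (5/7)*(-1))² = 8*(-⅐ - 5/7)² = 8*(-6/7)² = 8*(36/49) = 288/49 ≈ 5.8775)
Z(O) = 288*O/49
(125 + 487)*(Z(9 - 1*(-6)) + 269) = (125 + 487)*(288*(9 - 1*(-6))/49 + 269) = 612*(288*(9 + 6)/49 + 269) = 612*((288/49)*15 + 269) = 612*(4320/49 + 269) = 612*(17501/49) = 10710612/49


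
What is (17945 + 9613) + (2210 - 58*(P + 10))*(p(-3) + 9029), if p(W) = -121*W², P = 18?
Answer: 4680398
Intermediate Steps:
(17945 + 9613) + (2210 - 58*(P + 10))*(p(-3) + 9029) = (17945 + 9613) + (2210 - 58*(18 + 10))*(-121*(-3)² + 9029) = 27558 + (2210 - 58*28)*(-121*9 + 9029) = 27558 + (2210 - 1624)*(-1089 + 9029) = 27558 + 586*7940 = 27558 + 4652840 = 4680398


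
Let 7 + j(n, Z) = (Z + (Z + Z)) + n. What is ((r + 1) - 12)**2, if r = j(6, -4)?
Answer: 576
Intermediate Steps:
j(n, Z) = -7 + n + 3*Z (j(n, Z) = -7 + ((Z + (Z + Z)) + n) = -7 + ((Z + 2*Z) + n) = -7 + (3*Z + n) = -7 + (n + 3*Z) = -7 + n + 3*Z)
r = -13 (r = -7 + 6 + 3*(-4) = -7 + 6 - 12 = -13)
((r + 1) - 12)**2 = ((-13 + 1) - 12)**2 = (-12 - 12)**2 = (-24)**2 = 576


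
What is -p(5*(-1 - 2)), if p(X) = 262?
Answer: -262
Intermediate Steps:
-p(5*(-1 - 2)) = -1*262 = -262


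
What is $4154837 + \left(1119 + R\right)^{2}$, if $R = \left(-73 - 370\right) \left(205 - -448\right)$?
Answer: $83040340437$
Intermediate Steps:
$R = -289279$ ($R = - 443 \left(205 + 448\right) = \left(-443\right) 653 = -289279$)
$4154837 + \left(1119 + R\right)^{2} = 4154837 + \left(1119 - 289279\right)^{2} = 4154837 + \left(-288160\right)^{2} = 4154837 + 83036185600 = 83040340437$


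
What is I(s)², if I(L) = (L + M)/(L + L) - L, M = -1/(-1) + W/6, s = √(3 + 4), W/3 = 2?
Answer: 151/28 - 6*√7/7 ≈ 3.1251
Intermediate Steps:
W = 6 (W = 3*2 = 6)
s = √7 ≈ 2.6458
M = 2 (M = -1/(-1) + 6/6 = -1*(-1) + 6*(⅙) = 1 + 1 = 2)
I(L) = -L + (2 + L)/(2*L) (I(L) = (L + 2)/(L + L) - L = (2 + L)/((2*L)) - L = (2 + L)*(1/(2*L)) - L = (2 + L)/(2*L) - L = -L + (2 + L)/(2*L))
I(s)² = (½ + 1/(√7) - √7)² = (½ + √7/7 - √7)² = (½ - 6*√7/7)²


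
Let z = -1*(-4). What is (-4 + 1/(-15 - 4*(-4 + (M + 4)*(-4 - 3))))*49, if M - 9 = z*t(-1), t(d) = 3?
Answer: -137347/701 ≈ -195.93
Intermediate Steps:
z = 4
M = 21 (M = 9 + 4*3 = 9 + 12 = 21)
(-4 + 1/(-15 - 4*(-4 + (M + 4)*(-4 - 3))))*49 = (-4 + 1/(-15 - 4*(-4 + (21 + 4)*(-4 - 3))))*49 = (-4 + 1/(-15 - 4*(-4 + 25*(-7))))*49 = (-4 + 1/(-15 - 4*(-4 - 175)))*49 = (-4 + 1/(-15 - 4*(-179)))*49 = (-4 + 1/(-15 + 716))*49 = (-4 + 1/701)*49 = -2803/701*49 = -137347/701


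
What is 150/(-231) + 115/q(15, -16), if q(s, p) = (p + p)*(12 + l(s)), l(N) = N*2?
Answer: -10865/14784 ≈ -0.73492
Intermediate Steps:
l(N) = 2*N
q(s, p) = 2*p*(12 + 2*s) (q(s, p) = (p + p)*(12 + 2*s) = (2*p)*(12 + 2*s) = 2*p*(12 + 2*s))
150/(-231) + 115/q(15, -16) = 150/(-231) + 115/((4*(-16)*(6 + 15))) = 150*(-1/231) + 115/((4*(-16)*21)) = -50/77 + 115/(-1344) = -50/77 + 115*(-1/1344) = -50/77 - 115/1344 = -10865/14784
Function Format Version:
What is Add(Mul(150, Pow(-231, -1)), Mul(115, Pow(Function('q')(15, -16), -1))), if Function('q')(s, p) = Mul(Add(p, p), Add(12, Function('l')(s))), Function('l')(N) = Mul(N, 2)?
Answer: Rational(-10865, 14784) ≈ -0.73492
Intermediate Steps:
Function('l')(N) = Mul(2, N)
Function('q')(s, p) = Mul(2, p, Add(12, Mul(2, s))) (Function('q')(s, p) = Mul(Add(p, p), Add(12, Mul(2, s))) = Mul(Mul(2, p), Add(12, Mul(2, s))) = Mul(2, p, Add(12, Mul(2, s))))
Add(Mul(150, Pow(-231, -1)), Mul(115, Pow(Function('q')(15, -16), -1))) = Add(Mul(150, Pow(-231, -1)), Mul(115, Pow(Mul(4, -16, Add(6, 15)), -1))) = Add(Mul(150, Rational(-1, 231)), Mul(115, Pow(Mul(4, -16, 21), -1))) = Add(Rational(-50, 77), Mul(115, Pow(-1344, -1))) = Add(Rational(-50, 77), Mul(115, Rational(-1, 1344))) = Add(Rational(-50, 77), Rational(-115, 1344)) = Rational(-10865, 14784)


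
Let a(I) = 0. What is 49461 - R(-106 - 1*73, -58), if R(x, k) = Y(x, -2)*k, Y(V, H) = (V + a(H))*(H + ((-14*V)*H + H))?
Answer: 52125573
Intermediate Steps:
Y(V, H) = V*(2*H - 14*H*V) (Y(V, H) = (V + 0)*(H + ((-14*V)*H + H)) = V*(H + (-14*H*V + H)) = V*(H + (H - 14*H*V)) = V*(2*H - 14*H*V))
R(x, k) = -4*k*x*(1 - 7*x) (R(x, k) = (2*(-2)*x*(1 - 7*x))*k = (-4*x*(1 - 7*x))*k = -4*k*x*(1 - 7*x))
49461 - R(-106 - 1*73, -58) = 49461 - 4*(-58)*(-106 - 1*73)*(-1 + 7*(-106 - 1*73)) = 49461 - 4*(-58)*(-106 - 73)*(-1 + 7*(-106 - 73)) = 49461 - 4*(-58)*(-179)*(-1 + 7*(-179)) = 49461 - 4*(-58)*(-179)*(-1 - 1253) = 49461 - 4*(-58)*(-179)*(-1254) = 49461 - 1*(-52076112) = 49461 + 52076112 = 52125573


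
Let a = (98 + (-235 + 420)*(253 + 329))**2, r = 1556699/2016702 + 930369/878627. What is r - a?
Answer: -20579078323205014517585/1771928828154 ≈ -1.1614e+10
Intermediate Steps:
r = 3244034795311/1771928828154 (r = 1556699*(1/2016702) + 930369*(1/878627) = 1556699/2016702 + 930369/878627 = 3244034795311/1771928828154 ≈ 1.8308)
a = 11613941824 (a = (98 + 185*582)**2 = (98 + 107670)**2 = 107768**2 = 11613941824)
r - a = 3244034795311/1771928828154 - 1*11613941824 = 3244034795311/1771928828154 - 11613941824 = -20579078323205014517585/1771928828154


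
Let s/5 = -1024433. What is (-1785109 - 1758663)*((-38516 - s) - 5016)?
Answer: -17997517423676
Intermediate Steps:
s = -5122165 (s = 5*(-1024433) = -5122165)
(-1785109 - 1758663)*((-38516 - s) - 5016) = (-1785109 - 1758663)*((-38516 - 1*(-5122165)) - 5016) = -3543772*((-38516 + 5122165) - 5016) = -3543772*(5083649 - 5016) = -3543772*5078633 = -17997517423676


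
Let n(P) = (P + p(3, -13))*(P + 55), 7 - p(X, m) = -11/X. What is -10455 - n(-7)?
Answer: -10631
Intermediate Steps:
p(X, m) = 7 + 11/X (p(X, m) = 7 - (-11)/X = 7 + 11/X)
n(P) = (55 + P)*(32/3 + P) (n(P) = (P + (7 + 11/3))*(P + 55) = (P + (7 + 11*(⅓)))*(55 + P) = (P + (7 + 11/3))*(55 + P) = (P + 32/3)*(55 + P) = (32/3 + P)*(55 + P) = (55 + P)*(32/3 + P))
-10455 - n(-7) = -10455 - (1760/3 + (-7)² + (197/3)*(-7)) = -10455 - (1760/3 + 49 - 1379/3) = -10455 - 1*176 = -10455 - 176 = -10631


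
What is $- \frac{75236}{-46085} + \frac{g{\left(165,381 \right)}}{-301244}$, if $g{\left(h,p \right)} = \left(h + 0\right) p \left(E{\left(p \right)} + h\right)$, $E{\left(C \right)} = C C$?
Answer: $- \frac{1657504575829}{54656810} \approx -30326.0$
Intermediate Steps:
$E{\left(C \right)} = C^{2}$
$g{\left(h,p \right)} = h p \left(h + p^{2}\right)$ ($g{\left(h,p \right)} = \left(h + 0\right) p \left(p^{2} + h\right) = h p \left(h + p^{2}\right)$)
$- \frac{75236}{-46085} + \frac{g{\left(165,381 \right)}}{-301244} = - \frac{75236}{-46085} + \frac{165 \cdot 381 \left(165 + 381^{2}\right)}{-301244} = \left(-75236\right) \left(- \frac{1}{46085}\right) + 165 \cdot 381 \left(165 + 145161\right) \left(- \frac{1}{301244}\right) = \frac{75236}{46085} + 165 \cdot 381 \cdot 145326 \left(- \frac{1}{301244}\right) = \frac{75236}{46085} + 9135918990 \left(- \frac{1}{301244}\right) = \frac{75236}{46085} - \frac{35968185}{1186} = - \frac{1657504575829}{54656810}$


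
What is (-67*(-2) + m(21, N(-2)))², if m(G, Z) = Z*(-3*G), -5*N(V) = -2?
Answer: 295936/25 ≈ 11837.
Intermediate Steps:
N(V) = ⅖ (N(V) = -⅕*(-2) = ⅖)
m(G, Z) = -3*G*Z
(-67*(-2) + m(21, N(-2)))² = (-67*(-2) - 3*21*⅖)² = (134 - 126/5)² = (544/5)² = 295936/25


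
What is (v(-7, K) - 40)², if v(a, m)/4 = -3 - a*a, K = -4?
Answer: 61504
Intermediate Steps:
v(a, m) = -12 - 4*a² (v(a, m) = 4*(-3 - a*a) = 4*(-3 - a²) = -12 - 4*a²)
(v(-7, K) - 40)² = ((-12 - 4*(-7)²) - 40)² = ((-12 - 4*49) - 40)² = ((-12 - 196) - 40)² = (-208 - 40)² = (-248)² = 61504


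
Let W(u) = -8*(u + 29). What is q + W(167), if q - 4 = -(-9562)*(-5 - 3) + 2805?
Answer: -75255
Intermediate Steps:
W(u) = -232 - 8*u (W(u) = -8*(29 + u) = -232 - 8*u)
q = -73687 (q = 4 + (-(-9562)*(-5 - 3) + 2805) = 4 + (-(-9562)*(-8) + 2805) = 4 + (-4781*16 + 2805) = 4 + (-76496 + 2805) = 4 - 73691 = -73687)
q + W(167) = -73687 + (-232 - 8*167) = -73687 + (-232 - 1336) = -73687 - 1568 = -75255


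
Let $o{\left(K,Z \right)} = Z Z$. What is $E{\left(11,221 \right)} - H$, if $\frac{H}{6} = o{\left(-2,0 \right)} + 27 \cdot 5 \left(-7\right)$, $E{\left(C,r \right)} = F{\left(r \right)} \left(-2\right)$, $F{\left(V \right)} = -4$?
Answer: $5678$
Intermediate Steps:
$E{\left(C,r \right)} = 8$ ($E{\left(C,r \right)} = \left(-4\right) \left(-2\right) = 8$)
$o{\left(K,Z \right)} = Z^{2}$
$H = -5670$ ($H = 6 \left(0^{2} + 27 \cdot 5 \left(-7\right)\right) = 6 \left(0 + 27 \left(-35\right)\right) = 6 \left(0 - 945\right) = 6 \left(-945\right) = -5670$)
$E{\left(11,221 \right)} - H = 8 - -5670 = 8 + 5670 = 5678$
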